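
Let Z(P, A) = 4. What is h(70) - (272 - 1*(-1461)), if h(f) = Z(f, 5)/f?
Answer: -60653/35 ≈ -1732.9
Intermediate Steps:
h(f) = 4/f
h(70) - (272 - 1*(-1461)) = 4/70 - (272 - 1*(-1461)) = 4*(1/70) - (272 + 1461) = 2/35 - 1*1733 = 2/35 - 1733 = -60653/35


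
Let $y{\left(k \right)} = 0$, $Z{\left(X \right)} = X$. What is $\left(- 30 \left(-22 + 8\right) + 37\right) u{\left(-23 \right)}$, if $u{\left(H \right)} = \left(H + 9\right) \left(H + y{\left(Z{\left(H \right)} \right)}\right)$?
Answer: $147154$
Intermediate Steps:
$u{\left(H \right)} = H \left(9 + H\right)$ ($u{\left(H \right)} = \left(H + 9\right) \left(H + 0\right) = \left(9 + H\right) H = H \left(9 + H\right)$)
$\left(- 30 \left(-22 + 8\right) + 37\right) u{\left(-23 \right)} = \left(- 30 \left(-22 + 8\right) + 37\right) \left(- 23 \left(9 - 23\right)\right) = \left(\left(-30\right) \left(-14\right) + 37\right) \left(\left(-23\right) \left(-14\right)\right) = \left(420 + 37\right) 322 = 457 \cdot 322 = 147154$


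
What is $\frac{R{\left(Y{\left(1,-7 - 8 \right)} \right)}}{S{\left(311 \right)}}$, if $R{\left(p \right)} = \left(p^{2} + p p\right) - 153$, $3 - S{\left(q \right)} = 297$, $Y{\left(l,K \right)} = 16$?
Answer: $- \frac{359}{294} \approx -1.2211$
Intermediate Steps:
$S{\left(q \right)} = -294$ ($S{\left(q \right)} = 3 - 297 = -294$)
$R{\left(p \right)} = -153 + 2 p^{2}$ ($R{\left(p \right)} = \left(p^{2} + p^{2}\right) - 153 = 2 p^{2} - 153 = -153 + 2 p^{2}$)
$\frac{R{\left(Y{\left(1,-7 - 8 \right)} \right)}}{S{\left(311 \right)}} = \frac{-153 + 2 \cdot 16^{2}}{-294} = \left(-153 + 2 \cdot 256\right) \left(- \frac{1}{294}\right) = \left(-153 + 512\right) \left(- \frac{1}{294}\right) = 359 \left(- \frac{1}{294}\right) = - \frac{359}{294}$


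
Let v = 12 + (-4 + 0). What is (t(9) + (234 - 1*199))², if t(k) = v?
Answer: 1849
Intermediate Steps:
v = 8 (v = 12 - 4 = 8)
t(k) = 8
(t(9) + (234 - 1*199))² = (8 + (234 - 1*199))² = (8 + (234 - 199))² = (8 + 35)² = 43² = 1849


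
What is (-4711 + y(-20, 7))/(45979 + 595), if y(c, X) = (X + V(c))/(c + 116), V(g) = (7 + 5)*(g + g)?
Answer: -452729/4471104 ≈ -0.10126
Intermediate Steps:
V(g) = 24*g (V(g) = 12*(2*g) = 24*g)
y(c, X) = (X + 24*c)/(116 + c) (y(c, X) = (X + 24*c)/(c + 116) = (X + 24*c)/(116 + c))
(-4711 + y(-20, 7))/(45979 + 595) = (-4711 + (7 + 24*(-20))/(116 - 20))/(45979 + 595) = (-4711 + (7 - 480)/96)/46574 = (-4711 + (1/96)*(-473))*(1/46574) = (-4711 - 473/96)*(1/46574) = -452729/96*1/46574 = -452729/4471104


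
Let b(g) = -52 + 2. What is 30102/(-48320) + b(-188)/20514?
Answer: -154982107/247809120 ≈ -0.62541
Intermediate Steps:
b(g) = -50
30102/(-48320) + b(-188)/20514 = 30102/(-48320) - 50/20514 = 30102*(-1/48320) - 50*1/20514 = -15051/24160 - 25/10257 = -154982107/247809120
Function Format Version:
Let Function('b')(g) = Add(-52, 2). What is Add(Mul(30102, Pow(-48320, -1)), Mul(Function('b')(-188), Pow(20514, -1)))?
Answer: Rational(-154982107, 247809120) ≈ -0.62541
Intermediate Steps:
Function('b')(g) = -50
Add(Mul(30102, Pow(-48320, -1)), Mul(Function('b')(-188), Pow(20514, -1))) = Add(Mul(30102, Pow(-48320, -1)), Mul(-50, Pow(20514, -1))) = Add(Mul(30102, Rational(-1, 48320)), Mul(-50, Rational(1, 20514))) = Add(Rational(-15051, 24160), Rational(-25, 10257)) = Rational(-154982107, 247809120)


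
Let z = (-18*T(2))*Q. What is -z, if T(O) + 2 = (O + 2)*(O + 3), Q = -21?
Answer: -6804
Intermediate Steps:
T(O) = -2 + (2 + O)*(3 + O) (T(O) = -2 + (O + 2)*(O + 3) = -2 + (2 + O)*(3 + O))
z = 6804 (z = -18*(4 + 2² + 5*2)*(-21) = -18*(4 + 4 + 10)*(-21) = -18*18*(-21) = -324*(-21) = 6804)
-z = -1*6804 = -6804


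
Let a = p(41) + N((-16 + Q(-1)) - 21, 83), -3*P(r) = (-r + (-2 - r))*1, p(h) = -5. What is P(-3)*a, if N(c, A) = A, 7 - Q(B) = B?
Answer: -104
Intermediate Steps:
Q(B) = 7 - B
P(r) = 2/3 + 2*r/3 (P(r) = -(-r + (-2 - r))/3 = -(-2 - 2*r)/3 = 2/3 + 2*r/3)
a = 78 (a = -5 + 83 = 78)
P(-3)*a = (2/3 + (2/3)*(-3))*78 = (2/3 - 2)*78 = -4/3*78 = -104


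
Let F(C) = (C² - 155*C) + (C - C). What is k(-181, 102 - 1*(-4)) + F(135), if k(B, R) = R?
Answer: -2594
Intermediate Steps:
F(C) = C² - 155*C (F(C) = (C² - 155*C) + 0 = C² - 155*C)
k(-181, 102 - 1*(-4)) + F(135) = (102 - 1*(-4)) + 135*(-155 + 135) = (102 + 4) + 135*(-20) = 106 - 2700 = -2594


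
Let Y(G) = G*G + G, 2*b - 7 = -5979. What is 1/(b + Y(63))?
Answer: 1/1046 ≈ 0.00095602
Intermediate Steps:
b = -2986 (b = 7/2 + (½)*(-5979) = 7/2 - 5979/2 = -2986)
Y(G) = G + G² (Y(G) = G² + G = G + G²)
1/(b + Y(63)) = 1/(-2986 + 63*(1 + 63)) = 1/(-2986 + 63*64) = 1/(-2986 + 4032) = 1/1046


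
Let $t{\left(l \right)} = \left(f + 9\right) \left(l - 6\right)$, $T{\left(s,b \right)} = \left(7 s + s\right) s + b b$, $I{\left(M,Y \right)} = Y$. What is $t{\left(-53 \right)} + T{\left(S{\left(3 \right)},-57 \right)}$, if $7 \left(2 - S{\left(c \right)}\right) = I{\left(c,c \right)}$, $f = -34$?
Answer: $\frac{232444}{49} \approx 4743.8$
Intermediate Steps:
$S{\left(c \right)} = 2 - \frac{c}{7}$
$T{\left(s,b \right)} = b^{2} + 8 s^{2}$ ($T{\left(s,b \right)} = 8 s s + b^{2} = 8 s^{2} + b^{2} = b^{2} + 8 s^{2}$)
$t{\left(l \right)} = 150 - 25 l$ ($t{\left(l \right)} = \left(-34 + 9\right) \left(l - 6\right) = - 25 \left(-6 + l\right) = 150 - 25 l$)
$t{\left(-53 \right)} + T{\left(S{\left(3 \right)},-57 \right)} = \left(150 - -1325\right) + \left(\left(-57\right)^{2} + 8 \left(2 - \frac{3}{7}\right)^{2}\right) = \left(150 + 1325\right) + \left(3249 + 8 \left(2 - \frac{3}{7}\right)^{2}\right) = 1475 + \left(3249 + 8 \left(\frac{11}{7}\right)^{2}\right) = 1475 + \left(3249 + 8 \cdot \frac{121}{49}\right) = 1475 + \left(3249 + \frac{968}{49}\right) = 1475 + \frac{160169}{49} = \frac{232444}{49}$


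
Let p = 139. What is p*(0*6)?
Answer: 0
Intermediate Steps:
p*(0*6) = 139*(0*6) = 139*0 = 0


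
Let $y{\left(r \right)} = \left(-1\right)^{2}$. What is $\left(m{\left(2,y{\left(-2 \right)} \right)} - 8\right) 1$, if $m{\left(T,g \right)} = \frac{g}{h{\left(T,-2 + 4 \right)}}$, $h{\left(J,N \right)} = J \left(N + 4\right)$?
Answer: $- \frac{95}{12} \approx -7.9167$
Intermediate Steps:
$y{\left(r \right)} = 1$
$h{\left(J,N \right)} = J \left(4 + N\right)$
$m{\left(T,g \right)} = \frac{g}{6 T}$ ($m{\left(T,g \right)} = \frac{g}{T \left(4 + \left(-2 + 4\right)\right)} = \frac{g}{T \left(4 + 2\right)} = \frac{g}{T 6} = \frac{g}{6 T}$)
$\left(m{\left(2,y{\left(-2 \right)} \right)} - 8\right) 1 = \left(\frac{1}{6} \cdot 1 \cdot \frac{1}{2} - 8\right) 1 = \left(\frac{1}{12} - 8\right) 1 = \left(- \frac{95}{12}\right) 1 = - \frac{95}{12}$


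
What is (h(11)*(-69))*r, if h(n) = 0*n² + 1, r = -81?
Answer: 5589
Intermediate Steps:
h(n) = 1 (h(n) = 0 + 1 = 1)
(h(11)*(-69))*r = (1*(-69))*(-81) = -69*(-81) = 5589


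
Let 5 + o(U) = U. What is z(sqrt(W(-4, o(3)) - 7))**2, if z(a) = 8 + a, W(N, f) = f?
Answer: 55 + 48*I ≈ 55.0 + 48.0*I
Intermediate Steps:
o(U) = -5 + U
z(sqrt(W(-4, o(3)) - 7))**2 = (8 + sqrt((-5 + 3) - 7))**2 = (8 + sqrt(-2 - 7))**2 = (8 + sqrt(-9))**2 = (8 + 3*I)**2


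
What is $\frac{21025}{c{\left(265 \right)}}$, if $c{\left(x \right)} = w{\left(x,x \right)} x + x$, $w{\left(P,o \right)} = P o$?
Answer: $\frac{4205}{3721978} \approx 0.0011298$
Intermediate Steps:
$c{\left(x \right)} = x + x^{3}$ ($c{\left(x \right)} = x x x + x = x^{2} x + x = x^{3} + x = x + x^{3}$)
$\frac{21025}{c{\left(265 \right)}} = \frac{21025}{265 + 265^{3}} = \frac{21025}{265 + 18609625} = \frac{21025}{18609890} = 21025 \cdot \frac{1}{18609890} = \frac{4205}{3721978}$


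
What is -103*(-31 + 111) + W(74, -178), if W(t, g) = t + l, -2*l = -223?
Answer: -16109/2 ≈ -8054.5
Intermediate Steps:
l = 223/2 (l = -½*(-223) = 223/2 ≈ 111.50)
W(t, g) = 223/2 + t (W(t, g) = t + 223/2 = 223/2 + t)
-103*(-31 + 111) + W(74, -178) = -103*(-31 + 111) + (223/2 + 74) = -103*80 + 371/2 = -8240 + 371/2 = -16109/2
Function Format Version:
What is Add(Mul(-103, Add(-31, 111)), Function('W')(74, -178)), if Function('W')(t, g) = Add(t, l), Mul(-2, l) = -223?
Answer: Rational(-16109, 2) ≈ -8054.5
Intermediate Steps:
l = Rational(223, 2) (l = Mul(Rational(-1, 2), -223) = Rational(223, 2) ≈ 111.50)
Function('W')(t, g) = Add(Rational(223, 2), t) (Function('W')(t, g) = Add(t, Rational(223, 2)) = Add(Rational(223, 2), t))
Add(Mul(-103, Add(-31, 111)), Function('W')(74, -178)) = Add(Mul(-103, Add(-31, 111)), Add(Rational(223, 2), 74)) = Add(Mul(-103, 80), Rational(371, 2)) = Add(-8240, Rational(371, 2)) = Rational(-16109, 2)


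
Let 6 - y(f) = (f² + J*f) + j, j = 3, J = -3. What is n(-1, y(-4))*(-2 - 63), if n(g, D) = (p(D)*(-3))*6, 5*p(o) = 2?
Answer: 468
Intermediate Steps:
p(o) = ⅖ (p(o) = (⅕)*2 = ⅖)
y(f) = 3 - f² + 3*f (y(f) = 6 - ((f² - 3*f) + 3) = 6 - (3 + f² - 3*f) = 6 + (-3 - f² + 3*f) = 3 - f² + 3*f)
n(g, D) = -36/5 (n(g, D) = ((⅖)*(-3))*6 = -6/5*6 = -36/5)
n(-1, y(-4))*(-2 - 63) = -36*(-2 - 63)/5 = -36/5*(-65) = 468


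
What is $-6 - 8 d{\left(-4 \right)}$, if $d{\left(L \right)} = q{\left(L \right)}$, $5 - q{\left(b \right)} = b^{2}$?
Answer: $82$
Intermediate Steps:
$q{\left(b \right)} = 5 - b^{2}$
$d{\left(L \right)} = 5 - L^{2}$
$-6 - 8 d{\left(-4 \right)} = -6 - 8 \left(5 - \left(-4\right)^{2}\right) = -6 - 8 \left(5 - 16\right) = -6 - -88 = -6 + 88 = 82$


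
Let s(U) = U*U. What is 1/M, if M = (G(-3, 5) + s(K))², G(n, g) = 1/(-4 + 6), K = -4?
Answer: 4/1089 ≈ 0.0036731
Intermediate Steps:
G(n, g) = ½ (G(n, g) = 1/2 = ½)
s(U) = U²
M = 1089/4 (M = (½ + (-4)²)² = (½ + 16)² = (33/2)² = 1089/4 ≈ 272.25)
1/M = 1/(1089/4) = 4/1089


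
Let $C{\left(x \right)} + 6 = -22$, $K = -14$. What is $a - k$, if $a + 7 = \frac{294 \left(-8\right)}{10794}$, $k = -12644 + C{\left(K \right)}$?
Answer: $\frac{3254849}{257} \approx 12665.0$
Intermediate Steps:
$C{\left(x \right)} = -28$ ($C{\left(x \right)} = -6 - 22 = -28$)
$k = -12672$ ($k = -12644 - 28 = -12672$)
$a = - \frac{1855}{257}$ ($a = -7 + \frac{294 \left(-8\right)}{10794} = -7 - \frac{56}{257} = - \frac{1855}{257} \approx -7.2179$)
$a - k = - \frac{1855}{257} - -12672 = - \frac{1855}{257} + 12672 = \frac{3254849}{257}$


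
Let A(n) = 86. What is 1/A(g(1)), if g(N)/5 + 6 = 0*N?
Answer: 1/86 ≈ 0.011628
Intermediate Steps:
g(N) = -30 (g(N) = -30 + 5*(0*N) = -30 + 5*0 = -30 + 0 = -30)
1/A(g(1)) = 1/86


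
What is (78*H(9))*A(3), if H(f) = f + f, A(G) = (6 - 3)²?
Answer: 12636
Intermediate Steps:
A(G) = 9 (A(G) = 3² = 9)
H(f) = 2*f
(78*H(9))*A(3) = (78*(2*9))*9 = (78*18)*9 = 1404*9 = 12636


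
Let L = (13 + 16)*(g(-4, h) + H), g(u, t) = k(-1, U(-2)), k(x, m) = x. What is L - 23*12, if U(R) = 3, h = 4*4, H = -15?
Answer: -740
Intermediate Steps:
h = 16
g(u, t) = -1
L = -464 (L = (13 + 16)*(-1 - 15) = 29*(-16) = -464)
L - 23*12 = -464 - 23*12 = -464 - 276 = -740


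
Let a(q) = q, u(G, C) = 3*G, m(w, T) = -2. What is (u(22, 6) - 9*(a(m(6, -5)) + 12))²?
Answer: 576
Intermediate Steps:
(u(22, 6) - 9*(a(m(6, -5)) + 12))² = (3*22 - 9*(-2 + 12))² = (66 - 9*10)² = (66 - 90)² = (-24)² = 576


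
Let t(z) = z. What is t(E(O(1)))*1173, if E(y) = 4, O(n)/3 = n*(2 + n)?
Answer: 4692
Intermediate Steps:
O(n) = 3*n*(2 + n) (O(n) = 3*(n*(2 + n)) = 3*n*(2 + n))
t(E(O(1)))*1173 = 4*1173 = 4692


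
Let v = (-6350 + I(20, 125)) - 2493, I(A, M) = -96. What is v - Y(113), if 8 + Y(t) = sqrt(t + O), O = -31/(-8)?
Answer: -8931 - sqrt(1870)/4 ≈ -8941.8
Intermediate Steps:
O = 31/8 (O = -31*(-1/8) = 31/8 ≈ 3.8750)
Y(t) = -8 + sqrt(31/8 + t) (Y(t) = -8 + sqrt(t + 31/8) = -8 + sqrt(31/8 + t))
v = -8939 (v = (-6350 - 96) - 2493 = -6446 - 2493 = -8939)
v - Y(113) = -8939 - (-8 + sqrt(62 + 16*113)/4) = -8939 - (-8 + sqrt(62 + 1808)/4) = -8939 - (-8 + sqrt(1870)/4) = -8939 + (8 - sqrt(1870)/4) = -8931 - sqrt(1870)/4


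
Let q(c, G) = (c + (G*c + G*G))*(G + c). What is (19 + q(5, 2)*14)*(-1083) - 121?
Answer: -2037244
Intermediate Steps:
q(c, G) = (G + c)*(c + G² + G*c) (q(c, G) = (c + (G*c + G²))*(G + c) = (c + (G² + G*c))*(G + c) = (c + G² + G*c)*(G + c) = (G + c)*(c + G² + G*c))
(19 + q(5, 2)*14)*(-1083) - 121 = (19 + (2³ + 5² + 2*5 + 2*5² + 2*5*2²)*14)*(-1083) - 121 = (19 + (8 + 25 + 10 + 2*25 + 2*5*4)*14)*(-1083) - 121 = (19 + (8 + 25 + 10 + 50 + 40)*14)*(-1083) - 121 = (19 + 133*14)*(-1083) - 121 = (19 + 1862)*(-1083) - 121 = 1881*(-1083) - 121 = -2037123 - 121 = -2037244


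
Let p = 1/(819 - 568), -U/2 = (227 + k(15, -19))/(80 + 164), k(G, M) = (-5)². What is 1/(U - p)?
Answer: -15311/31687 ≈ -0.48319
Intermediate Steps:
k(G, M) = 25
U = -126/61 (U = -2*(227 + 25)/(80 + 164) = -504/244 = -2*63/61 = -126/61 ≈ -2.0656)
p = 1/251 ≈ 0.0039841
1/(U - p) = 1/(-126/61 - 1*1/251) = 1/(-126/61 - 1/251) = 1/(-31687/15311) = -15311/31687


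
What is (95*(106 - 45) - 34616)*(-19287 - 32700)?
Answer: 1498317327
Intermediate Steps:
(95*(106 - 45) - 34616)*(-19287 - 32700) = (95*61 - 34616)*(-51987) = (5795 - 34616)*(-51987) = -28821*(-51987) = 1498317327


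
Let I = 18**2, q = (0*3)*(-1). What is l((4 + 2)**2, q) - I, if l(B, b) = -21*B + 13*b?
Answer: -1080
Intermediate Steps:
q = 0 (q = 0*(-1) = 0)
I = 324
l((4 + 2)**2, q) - I = (-21*(4 + 2)**2 + 13*0) - 1*324 = (-21*6**2 + 0) - 324 = (-21*36 + 0) - 324 = (-756 + 0) - 324 = -756 - 324 = -1080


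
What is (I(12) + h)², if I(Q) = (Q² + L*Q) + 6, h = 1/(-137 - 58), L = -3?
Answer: 494128441/38025 ≈ 12995.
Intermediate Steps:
h = -1/195 (h = 1/(-195) = -1/195 ≈ -0.0051282)
I(Q) = 6 + Q² - 3*Q (I(Q) = (Q² - 3*Q) + 6 = 6 + Q² - 3*Q)
(I(12) + h)² = ((6 + 12² - 3*12) - 1/195)² = ((6 + 144 - 36) - 1/195)² = (114 - 1/195)² = (22229/195)² = 494128441/38025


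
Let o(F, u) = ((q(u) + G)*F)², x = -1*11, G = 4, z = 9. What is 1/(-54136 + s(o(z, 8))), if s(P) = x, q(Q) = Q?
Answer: -1/54147 ≈ -1.8468e-5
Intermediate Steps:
x = -11
o(F, u) = F²*(4 + u)² (o(F, u) = ((u + 4)*F)² = ((4 + u)*F)² = (F*(4 + u))² = F²*(4 + u)²)
s(P) = -11
1/(-54136 + s(o(z, 8))) = 1/(-54136 - 11) = 1/(-54147) = -1/54147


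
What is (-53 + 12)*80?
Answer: -3280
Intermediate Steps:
(-53 + 12)*80 = -41*80 = -3280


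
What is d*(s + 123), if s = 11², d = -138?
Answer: -33672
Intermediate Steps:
s = 121
d*(s + 123) = -138*(121 + 123) = -138*244 = -33672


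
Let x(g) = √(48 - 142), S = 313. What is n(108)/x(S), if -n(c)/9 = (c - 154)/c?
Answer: -23*I*√94/564 ≈ -0.39538*I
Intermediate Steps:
x(g) = I*√94 (x(g) = √(-94) = I*√94)
n(c) = -9*(-154 + c)/c (n(c) = -9*(c - 154)/c = -9*(-154 + c)/c)
n(108)/x(S) = (-9 + 1386/108)/((I*√94)) = (-9 + 1386*(1/108))*(-I*√94/94) = (-9 + 77/6)*(-I*√94/94) = 23*(-I*√94/94)/6 = -23*I*√94/564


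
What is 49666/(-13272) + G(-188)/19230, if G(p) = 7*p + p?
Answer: -81253189/21268380 ≈ -3.8204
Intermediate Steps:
G(p) = 8*p
49666/(-13272) + G(-188)/19230 = 49666/(-13272) + (8*(-188))/19230 = 49666*(-1/13272) - 1504*1/19230 = -24833/6636 - 752/9615 = -81253189/21268380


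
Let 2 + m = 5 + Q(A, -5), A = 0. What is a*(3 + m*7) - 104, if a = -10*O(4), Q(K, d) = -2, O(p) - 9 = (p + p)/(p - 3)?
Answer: -1804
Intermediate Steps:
O(p) = 9 + 2*p/(-3 + p) (O(p) = 9 + (p + p)/(p - 3) = 9 + (2*p)/(-3 + p) = 9 + 2*p/(-3 + p))
a = -170 (a = -10*(-27 + 11*4)/(-3 + 4) = -10*(-27 + 44)/1 = -10*17 = -170)
m = 1 (m = -2 + (5 - 2) = -2 + 3 = 1)
a*(3 + m*7) - 104 = -170*(3 + 1*7) - 104 = -170*(3 + 7) - 104 = -170*10 - 104 = -1700 - 104 = -1804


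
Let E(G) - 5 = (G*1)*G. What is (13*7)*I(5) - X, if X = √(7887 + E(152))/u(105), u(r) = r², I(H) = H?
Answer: 455 - 2*√861/3675 ≈ 454.98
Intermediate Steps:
E(G) = 5 + G² (E(G) = 5 + (G*1)*G = 5 + G*G = 5 + G²)
X = 2*√861/3675 (X = √(7887 + (5 + 152²))/(105²) = √(7887 + (5 + 23104))/11025 = √(7887 + 23109)*(1/11025) = √30996*(1/11025) = (6*√861)*(1/11025) = 2*√861/3675 ≈ 0.015969)
(13*7)*I(5) - X = (13*7)*5 - 2*√861/3675 = 91*5 - 2*√861/3675 = 455 - 2*√861/3675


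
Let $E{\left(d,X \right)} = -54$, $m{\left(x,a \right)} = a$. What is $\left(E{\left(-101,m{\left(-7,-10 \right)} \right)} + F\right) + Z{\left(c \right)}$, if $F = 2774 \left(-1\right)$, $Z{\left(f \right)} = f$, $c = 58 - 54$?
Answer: $-2824$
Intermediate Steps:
$c = 4$ ($c = 58 - 54 = 4$)
$F = -2774$
$\left(E{\left(-101,m{\left(-7,-10 \right)} \right)} + F\right) + Z{\left(c \right)} = \left(-54 - 2774\right) + 4 = -2828 + 4 = -2824$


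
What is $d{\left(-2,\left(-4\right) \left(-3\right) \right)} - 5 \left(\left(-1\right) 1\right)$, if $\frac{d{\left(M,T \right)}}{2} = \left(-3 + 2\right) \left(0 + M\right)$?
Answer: $9$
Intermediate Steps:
$d{\left(M,T \right)} = - 2 M$ ($d{\left(M,T \right)} = 2 \left(-3 + 2\right) \left(0 + M\right) = 2 \left(- M\right) = - 2 M$)
$d{\left(-2,\left(-4\right) \left(-3\right) \right)} - 5 \left(\left(-1\right) 1\right) = \left(-2\right) \left(-2\right) - 5 \left(\left(-1\right) 1\right) = 4 - -5 = 4 + 5 = 9$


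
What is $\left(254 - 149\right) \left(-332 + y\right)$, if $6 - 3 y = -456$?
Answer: $-18690$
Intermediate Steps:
$y = 154$ ($y = 2 - -152 = 2 + 152 = 154$)
$\left(254 - 149\right) \left(-332 + y\right) = \left(254 - 149\right) \left(-332 + 154\right) = 105 \left(-178\right) = -18690$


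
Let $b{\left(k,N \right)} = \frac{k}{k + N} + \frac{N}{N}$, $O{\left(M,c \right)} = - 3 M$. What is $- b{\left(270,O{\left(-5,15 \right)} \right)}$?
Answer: $- \frac{37}{19} \approx -1.9474$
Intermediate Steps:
$b{\left(k,N \right)} = 1 + \frac{k}{N + k}$ ($b{\left(k,N \right)} = \frac{k}{N + k} + 1 = 1 + \frac{k}{N + k}$)
$- b{\left(270,O{\left(-5,15 \right)} \right)} = - \frac{\left(-3\right) \left(-5\right) + 2 \cdot 270}{\left(-3\right) \left(-5\right) + 270} = - \frac{15 + 540}{15 + 270} = - \frac{555}{285} = \left(-1\right) \frac{37}{19} = - \frac{37}{19}$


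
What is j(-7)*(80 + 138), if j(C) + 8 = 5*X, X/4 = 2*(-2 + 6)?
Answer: 33136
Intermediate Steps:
X = 32 (X = 4*(2*(-2 + 6)) = 4*(2*4) = 4*8 = 32)
j(C) = 152 (j(C) = -8 + 5*32 = -8 + 160 = 152)
j(-7)*(80 + 138) = 152*(80 + 138) = 152*218 = 33136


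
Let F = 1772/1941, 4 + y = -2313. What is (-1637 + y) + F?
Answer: -7672942/1941 ≈ -3953.1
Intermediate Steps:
y = -2317 (y = -4 - 2313 = -2317)
F = 1772/1941 (F = 1772*(1/1941) = 1772/1941 ≈ 0.91293)
(-1637 + y) + F = (-1637 - 2317) + 1772/1941 = -3954 + 1772/1941 = -7672942/1941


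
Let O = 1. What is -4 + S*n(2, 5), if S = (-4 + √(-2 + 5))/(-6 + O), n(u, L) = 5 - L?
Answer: -4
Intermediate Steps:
S = ⅘ - √3/5 (S = (-4 + √(-2 + 5))/(-6 + 1) = (-4 + √3)/(-5) = (-4 + √3)*(-⅕) = ⅘ - √3/5 ≈ 0.45359)
-4 + S*n(2, 5) = -4 + (⅘ - √3/5)*(5 - 1*5) = -4 + (⅘ - √3/5)*(5 - 5) = -4 + (⅘ - √3/5)*0 = -4 + 0 = -4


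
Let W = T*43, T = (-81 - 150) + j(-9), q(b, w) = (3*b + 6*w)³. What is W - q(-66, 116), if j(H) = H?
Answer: -123516312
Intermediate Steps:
T = -240 (T = (-81 - 150) - 9 = -231 - 9 = -240)
W = -10320 (W = -240*43 = -10320)
W - q(-66, 116) = -10320 - 27*(-66 + 2*116)³ = -10320 - 27*(-66 + 232)³ = -10320 - 27*166³ = -10320 - 27*4574296 = -10320 - 1*123505992 = -10320 - 123505992 = -123516312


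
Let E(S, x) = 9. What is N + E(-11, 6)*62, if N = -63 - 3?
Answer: 492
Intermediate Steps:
N = -66
N + E(-11, 6)*62 = -66 + 9*62 = -66 + 558 = 492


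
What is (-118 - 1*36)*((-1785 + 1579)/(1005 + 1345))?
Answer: 15862/1175 ≈ 13.500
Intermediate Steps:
(-118 - 1*36)*((-1785 + 1579)/(1005 + 1345)) = (-118 - 36)*(-206/2350) = -(-31724)/2350 = -154*(-103/1175) = 15862/1175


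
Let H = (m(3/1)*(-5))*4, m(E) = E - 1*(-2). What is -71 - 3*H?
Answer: 229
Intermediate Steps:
m(E) = 2 + E (m(E) = E + 2 = 2 + E)
H = -100 (H = ((2 + 3/1)*(-5))*4 = ((2 + 3*1)*(-5))*4 = ((2 + 3)*(-5))*4 = (5*(-5))*4 = -25*4 = -100)
-71 - 3*H = -71 - 3*(-100) = -71 + 300 = 229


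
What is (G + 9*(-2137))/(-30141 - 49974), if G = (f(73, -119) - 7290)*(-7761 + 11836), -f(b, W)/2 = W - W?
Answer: 1415523/3815 ≈ 371.04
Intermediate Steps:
f(b, W) = 0 (f(b, W) = -2*(W - W) = -2*0 = 0)
G = -29706750 (G = (0 - 7290)*(-7761 + 11836) = -7290*4075 = -29706750)
(G + 9*(-2137))/(-30141 - 49974) = (-29706750 + 9*(-2137))/(-30141 - 49974) = (-29706750 - 19233)/(-80115) = -29725983*(-1/80115) = 1415523/3815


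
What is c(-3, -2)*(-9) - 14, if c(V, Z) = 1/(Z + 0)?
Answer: -19/2 ≈ -9.5000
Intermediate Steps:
c(V, Z) = 1/Z
c(-3, -2)*(-9) - 14 = -9/(-2) - 14 = -½*(-9) - 14 = 9/2 - 14 = -19/2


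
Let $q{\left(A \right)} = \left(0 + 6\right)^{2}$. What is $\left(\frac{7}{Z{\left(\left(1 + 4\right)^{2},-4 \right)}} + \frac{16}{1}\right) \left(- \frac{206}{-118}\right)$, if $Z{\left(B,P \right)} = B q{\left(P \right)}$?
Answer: $\frac{1483921}{53100} \approx 27.946$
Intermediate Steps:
$q{\left(A \right)} = 36$ ($q{\left(A \right)} = 6^{2} = 36$)
$Z{\left(B,P \right)} = 36 B$ ($Z{\left(B,P \right)} = B 36 = 36 B$)
$\left(\frac{7}{Z{\left(\left(1 + 4\right)^{2},-4 \right)}} + \frac{16}{1}\right) \left(- \frac{206}{-118}\right) = \left(\frac{7}{36 \left(1 + 4\right)^{2}} + \frac{16}{1}\right) \left(- \frac{206}{-118}\right) = \left(\frac{7}{36 \cdot 5^{2}} + 16 \cdot 1\right) \left(\left(-206\right) \left(- \frac{1}{118}\right)\right) = \left(\frac{7}{36 \cdot 25} + 16\right) \frac{103}{59} = \left(\frac{7}{900} + 16\right) \frac{103}{59} = \frac{14407}{900} \cdot \frac{103}{59} = \frac{1483921}{53100}$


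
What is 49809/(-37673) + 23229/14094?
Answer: 663211/2034342 ≈ 0.32601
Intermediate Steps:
49809/(-37673) + 23229/14094 = 49809*(-1/37673) + 23229*(1/14094) = -49809/37673 + 89/54 = 663211/2034342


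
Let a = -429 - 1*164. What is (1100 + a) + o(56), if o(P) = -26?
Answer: 481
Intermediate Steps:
a = -593 (a = -429 - 164 = -593)
(1100 + a) + o(56) = (1100 - 593) - 26 = 507 - 26 = 481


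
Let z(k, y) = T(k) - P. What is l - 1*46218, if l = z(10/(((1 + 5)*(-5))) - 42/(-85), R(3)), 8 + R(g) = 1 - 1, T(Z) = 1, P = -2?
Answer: -46215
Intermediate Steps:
R(g) = -8 (R(g) = -8 + (1 - 1) = -8 + 0 = -8)
z(k, y) = 3 (z(k, y) = 1 - 1*(-2) = 1 + 2 = 3)
l = 3
l - 1*46218 = 3 - 1*46218 = 3 - 46218 = -46215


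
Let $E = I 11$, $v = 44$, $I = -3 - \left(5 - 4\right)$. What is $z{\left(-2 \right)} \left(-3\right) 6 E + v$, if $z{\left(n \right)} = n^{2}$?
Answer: $3212$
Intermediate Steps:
$I = -4$ ($I = -3 - \left(5 - 4\right) = -3 - 1 = -4$)
$E = -44$ ($E = \left(-4\right) 11 = -44$)
$z{\left(-2 \right)} \left(-3\right) 6 E + v = \left(-2\right)^{2} \left(-3\right) 6 \left(-44\right) + 44 = 4 \left(-3\right) 6 \left(-44\right) + 44 = \left(-12\right) 6 \left(-44\right) + 44 = \left(-72\right) \left(-44\right) + 44 = 3168 + 44 = 3212$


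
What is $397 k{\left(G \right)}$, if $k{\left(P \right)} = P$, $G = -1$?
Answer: $-397$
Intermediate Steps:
$397 k{\left(G \right)} = 397 \left(-1\right) = -397$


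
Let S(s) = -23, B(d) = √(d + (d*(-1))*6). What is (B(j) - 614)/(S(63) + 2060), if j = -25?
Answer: -614/2037 + 5*√5/2037 ≈ -0.29594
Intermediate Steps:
B(d) = √5*√(-d) (B(d) = √(d - d*6) = √(d - 6*d) = √(-5*d) = √5*√(-d))
(B(j) - 614)/(S(63) + 2060) = (√5*√(-1*(-25)) - 614)/(-23 + 2060) = (√5*√25 - 614)/2037 = (√5*5 - 614)*(1/2037) = (5*√5 - 614)*(1/2037) = (-614 + 5*√5)*(1/2037) = -614/2037 + 5*√5/2037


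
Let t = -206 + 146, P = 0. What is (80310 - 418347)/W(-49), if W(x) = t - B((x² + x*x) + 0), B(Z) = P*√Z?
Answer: 112679/20 ≈ 5634.0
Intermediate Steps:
B(Z) = 0 (B(Z) = 0*√Z = 0)
t = -60
W(x) = -60 (W(x) = -60 - 1*0 = -60 + 0 = -60)
(80310 - 418347)/W(-49) = (80310 - 418347)/(-60) = -338037*(-1/60) = 112679/20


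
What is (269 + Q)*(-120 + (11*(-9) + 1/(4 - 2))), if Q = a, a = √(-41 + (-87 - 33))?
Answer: -117553/2 - 437*I*√161/2 ≈ -58777.0 - 2772.5*I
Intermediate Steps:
a = I*√161 (a = √(-41 - 120) = √(-161) = I*√161 ≈ 12.689*I)
Q = I*√161 ≈ 12.689*I
(269 + Q)*(-120 + (11*(-9) + 1/(4 - 2))) = (269 + I*√161)*(-120 + (11*(-9) + 1/(4 - 2))) = (269 + I*√161)*(-120 + (-99 + 1/2)) = (269 + I*√161)*(-120 + (-99 + ½)) = (269 + I*√161)*(-120 - 197/2) = (269 + I*√161)*(-437/2) = -117553/2 - 437*I*√161/2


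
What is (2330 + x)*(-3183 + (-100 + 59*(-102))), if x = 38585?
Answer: -380550415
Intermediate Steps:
(2330 + x)*(-3183 + (-100 + 59*(-102))) = (2330 + 38585)*(-3183 + (-100 + 59*(-102))) = 40915*(-3183 + (-100 - 6018)) = 40915*(-3183 - 6118) = 40915*(-9301) = -380550415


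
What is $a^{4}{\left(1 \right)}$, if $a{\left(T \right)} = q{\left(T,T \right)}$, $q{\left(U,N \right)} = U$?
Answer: $1$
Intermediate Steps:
$a{\left(T \right)} = T$
$a^{4}{\left(1 \right)} = 1^{4} = 1$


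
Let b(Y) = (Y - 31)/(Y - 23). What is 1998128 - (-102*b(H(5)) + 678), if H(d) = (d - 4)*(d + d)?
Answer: 25968992/13 ≈ 1.9976e+6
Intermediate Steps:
H(d) = 2*d*(-4 + d) (H(d) = (-4 + d)*(2*d) = 2*d*(-4 + d))
b(Y) = (-31 + Y)/(-23 + Y)
1998128 - (-102*b(H(5)) + 678) = 1998128 - (-102*(-31 + 2*5*(-4 + 5))/(-23 + 2*5*(-4 + 5)) + 678) = 1998128 - (-102*(-31 + 2*5*1)/(-23 + 2*5*1) + 678) = 1998128 - (-102*(-31 + 10)/(-23 + 10) + 678) = 1998128 - (-102*(-21)/(-13) + 678) = 1998128 - (-(-102)*(-21)/13 + 678) = 1998128 - (-102*21/13 + 678) = 1998128 - (-2142/13 + 678) = 1998128 - 1*6672/13 = 1998128 - 6672/13 = 25968992/13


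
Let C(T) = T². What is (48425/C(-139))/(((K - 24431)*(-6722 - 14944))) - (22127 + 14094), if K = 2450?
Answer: -333285348281567161/9201439725066 ≈ -36221.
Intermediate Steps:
(48425/C(-139))/(((K - 24431)*(-6722 - 14944))) - (22127 + 14094) = (48425/((-139)²))/(((2450 - 24431)*(-6722 - 14944))) - (22127 + 14094) = (48425/19321)/((-21981*(-21666))) - 1*36221 = (48425*(1/19321))/476240346 - 36221 = (48425/19321)*(1/476240346) - 36221 = 48425/9201439725066 - 36221 = -333285348281567161/9201439725066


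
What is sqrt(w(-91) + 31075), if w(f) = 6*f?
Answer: sqrt(30529) ≈ 174.73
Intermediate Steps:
sqrt(w(-91) + 31075) = sqrt(6*(-91) + 31075) = sqrt(-546 + 31075) = sqrt(30529)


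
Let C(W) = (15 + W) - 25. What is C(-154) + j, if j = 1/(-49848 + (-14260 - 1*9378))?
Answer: -12051705/73486 ≈ -164.00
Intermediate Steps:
C(W) = -10 + W
j = -1/73486 (j = 1/(-49848 + (-14260 - 9378)) = 1/(-49848 - 23638) = 1/(-73486) = -1/73486 ≈ -1.3608e-5)
C(-154) + j = (-10 - 154) - 1/73486 = -164 - 1/73486 = -12051705/73486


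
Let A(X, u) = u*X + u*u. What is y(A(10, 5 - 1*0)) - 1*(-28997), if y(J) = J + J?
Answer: 29147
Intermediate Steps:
A(X, u) = u**2 + X*u (A(X, u) = X*u + u**2 = u**2 + X*u)
y(J) = 2*J
y(A(10, 5 - 1*0)) - 1*(-28997) = 2*((5 - 1*0)*(10 + (5 - 1*0))) - 1*(-28997) = 2*((5 + 0)*(10 + (5 + 0))) + 28997 = 2*(5*(10 + 5)) + 28997 = 2*(5*15) + 28997 = 2*75 + 28997 = 150 + 28997 = 29147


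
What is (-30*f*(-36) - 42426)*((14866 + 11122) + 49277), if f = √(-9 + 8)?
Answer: -3193192890 + 81286200*I ≈ -3.1932e+9 + 8.1286e+7*I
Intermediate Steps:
f = I (f = √(-1) = I ≈ 1.0*I)
(-30*f*(-36) - 42426)*((14866 + 11122) + 49277) = (-30*I*(-36) - 42426)*((14866 + 11122) + 49277) = (1080*I - 42426)*(25988 + 49277) = (-42426 + 1080*I)*75265 = -3193192890 + 81286200*I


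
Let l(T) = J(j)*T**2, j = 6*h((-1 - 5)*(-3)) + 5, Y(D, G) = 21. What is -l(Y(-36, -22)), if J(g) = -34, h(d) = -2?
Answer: 14994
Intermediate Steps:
j = -7 (j = 6*(-2) + 5 = -12 + 5 = -7)
l(T) = -34*T**2
-l(Y(-36, -22)) = -(-34)*21**2 = -(-34)*441 = -1*(-14994) = 14994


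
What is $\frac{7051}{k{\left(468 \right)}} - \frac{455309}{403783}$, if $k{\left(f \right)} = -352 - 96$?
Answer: $- \frac{3051052365}{180894784} \approx -16.866$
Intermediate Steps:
$k{\left(f \right)} = -448$ ($k{\left(f \right)} = -352 - 96 = -448$)
$\frac{7051}{k{\left(468 \right)}} - \frac{455309}{403783} = \frac{7051}{-448} - \frac{455309}{403783} = 7051 \left(- \frac{1}{448}\right) - \frac{455309}{403783} = - \frac{7051}{448} - \frac{455309}{403783} = - \frac{3051052365}{180894784}$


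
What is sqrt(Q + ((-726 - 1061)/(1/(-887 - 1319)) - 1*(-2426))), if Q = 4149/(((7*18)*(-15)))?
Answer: sqrt(173954469990)/210 ≈ 1986.1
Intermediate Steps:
Q = -461/210 (Q = 4149/((126*(-15))) = 4149/(-1890) = 4149*(-1/1890) = -461/210 ≈ -2.1952)
sqrt(Q + ((-726 - 1061)/(1/(-887 - 1319)) - 1*(-2426))) = sqrt(-461/210 + ((-726 - 1061)/(1/(-887 - 1319)) - 1*(-2426))) = sqrt(-461/210 + (-1787/(1/(-2206)) + 2426)) = sqrt(-461/210 + (-1787/(-1/2206) + 2426)) = sqrt(-461/210 + (-1787*(-2206) + 2426)) = sqrt(-461/210 + (3942122 + 2426)) = sqrt(-461/210 + 3944548) = sqrt(828354619/210) = sqrt(173954469990)/210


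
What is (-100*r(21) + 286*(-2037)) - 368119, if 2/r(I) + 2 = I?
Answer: -18063519/19 ≈ -9.5071e+5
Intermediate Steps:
r(I) = 2/(-2 + I)
(-100*r(21) + 286*(-2037)) - 368119 = (-200/(-2 + 21) + 286*(-2037)) - 368119 = (-200/19 - 582582) - 368119 = -11069258/19 - 368119 = -18063519/19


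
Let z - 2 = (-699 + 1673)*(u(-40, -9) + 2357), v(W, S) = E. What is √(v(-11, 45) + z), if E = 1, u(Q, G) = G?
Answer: √2286955 ≈ 1512.3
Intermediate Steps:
v(W, S) = 1
z = 2286954 (z = 2 + (-699 + 1673)*(-9 + 2357) = 2 + 974*2348 = 2 + 2286952 = 2286954)
√(v(-11, 45) + z) = √(1 + 2286954) = √2286955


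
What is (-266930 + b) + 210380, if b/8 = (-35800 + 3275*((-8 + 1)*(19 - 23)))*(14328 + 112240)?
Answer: 56601153050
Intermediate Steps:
b = 56601209600 (b = 8*((-35800 + 3275*((-8 + 1)*(19 - 23)))*(14328 + 112240)) = 8*((-35800 + 3275*(-7*(-4)))*126568) = 8*((-35800 + 3275*28)*126568) = 8*((-35800 + 91700)*126568) = 8*(55900*126568) = 8*7075151200 = 56601209600)
(-266930 + b) + 210380 = (-266930 + 56601209600) + 210380 = 56600942670 + 210380 = 56601153050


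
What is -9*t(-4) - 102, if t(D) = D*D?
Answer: -246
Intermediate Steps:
t(D) = D**2
-9*t(-4) - 102 = -9*(-4)**2 - 102 = -9*16 - 102 = -144 - 102 = -246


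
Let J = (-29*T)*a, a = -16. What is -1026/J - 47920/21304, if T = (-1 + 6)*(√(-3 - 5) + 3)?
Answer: (-13896800*√2 + 22211319*I)/(3089080*(-3*I + 2*√2)) ≈ -2.3274 + 0.073579*I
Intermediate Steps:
T = 15 + 10*I*√2 (T = 5*(√(-8) + 3) = 5*(2*I*√2 + 3) = 5*(3 + 2*I*√2) = 15 + 10*I*√2 ≈ 15.0 + 14.142*I)
J = 6960 + 4640*I*√2 (J = -29*(15 + 10*I*√2)*(-16) = (-435 - 290*I*√2)*(-16) = 6960 + 4640*I*√2 ≈ 6960.0 + 6562.0*I)
-1026/J - 47920/21304 = -1026/(6960 + 4640*I*√2) - 47920/21304 = -1026/(6960 + 4640*I*√2) - 47920*1/21304 = -1026/(6960 + 4640*I*√2) - 5990/2663 = -5990/2663 - 1026/(6960 + 4640*I*√2)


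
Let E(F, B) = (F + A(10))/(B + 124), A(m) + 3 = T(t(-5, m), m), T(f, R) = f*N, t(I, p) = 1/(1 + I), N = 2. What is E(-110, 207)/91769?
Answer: -227/60751078 ≈ -3.7366e-6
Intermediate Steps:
T(f, R) = 2*f (T(f, R) = f*2 = 2*f)
A(m) = -7/2 (A(m) = -3 + 2/(1 - 5) = -3 + 2/(-4) = -3 + 2*(-1/4) = -3 - 1/2 = -7/2)
E(F, B) = (-7/2 + F)/(124 + B) (E(F, B) = (F - 7/2)/(B + 124) = (-7/2 + F)/(124 + B))
E(-110, 207)/91769 = ((-7/2 - 110)/(124 + 207))/91769 = (-227/2/331)*(1/91769) = ((1/331)*(-227/2))*(1/91769) = -227/662*1/91769 = -227/60751078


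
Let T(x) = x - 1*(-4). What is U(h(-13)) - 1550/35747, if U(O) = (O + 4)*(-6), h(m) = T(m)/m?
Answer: -13103552/464711 ≈ -28.197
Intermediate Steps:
T(x) = 4 + x (T(x) = x + 4 = 4 + x)
h(m) = (4 + m)/m
U(O) = -24 - 6*O (U(O) = (4 + O)*(-6) = -24 - 6*O)
U(h(-13)) - 1550/35747 = (-24 - 6*(4 - 13)/(-13)) - 1550/35747 = (-24 - (-6)*(-9)/13) - 1550*1/35747 = (-24 - 6*9/13) - 1550/35747 = (-24 - 54/13) - 1550/35747 = -366/13 - 1550/35747 = -13103552/464711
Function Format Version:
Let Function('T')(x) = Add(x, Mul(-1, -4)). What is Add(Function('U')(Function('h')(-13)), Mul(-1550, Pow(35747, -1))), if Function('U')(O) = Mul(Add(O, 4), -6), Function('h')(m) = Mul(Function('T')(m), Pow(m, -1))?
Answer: Rational(-13103552, 464711) ≈ -28.197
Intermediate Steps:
Function('T')(x) = Add(4, x) (Function('T')(x) = Add(x, 4) = Add(4, x))
Function('h')(m) = Mul(Pow(m, -1), Add(4, m)) (Function('h')(m) = Mul(Add(4, m), Pow(m, -1)) = Mul(Pow(m, -1), Add(4, m)))
Function('U')(O) = Add(-24, Mul(-6, O)) (Function('U')(O) = Mul(Add(4, O), -6) = Add(-24, Mul(-6, O)))
Add(Function('U')(Function('h')(-13)), Mul(-1550, Pow(35747, -1))) = Add(Add(-24, Mul(-6, Mul(Pow(-13, -1), Add(4, -13)))), Mul(-1550, Pow(35747, -1))) = Add(Add(-24, Mul(-6, Mul(Rational(-1, 13), -9))), Mul(-1550, Rational(1, 35747))) = Add(Add(-24, Mul(-6, Rational(9, 13))), Rational(-1550, 35747)) = Add(Add(-24, Rational(-54, 13)), Rational(-1550, 35747)) = Add(Rational(-366, 13), Rational(-1550, 35747)) = Rational(-13103552, 464711)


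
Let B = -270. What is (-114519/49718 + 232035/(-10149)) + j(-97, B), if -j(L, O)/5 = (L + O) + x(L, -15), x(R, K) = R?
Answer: 385981849593/168195994 ≈ 2294.8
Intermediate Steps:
j(L, O) = -10*L - 5*O (j(L, O) = -5*((L + O) + L) = -5*(O + 2*L) = -10*L - 5*O)
(-114519/49718 + 232035/(-10149)) + j(-97, B) = (-114519/49718 + 232035/(-10149)) + (-10*(-97) - 5*(-270)) = (-114519*1/49718 + 232035*(-1/10149)) + (970 + 1350) = (-114519/49718 - 77345/3383) + 2320 = -4232856487/168195994 + 2320 = 385981849593/168195994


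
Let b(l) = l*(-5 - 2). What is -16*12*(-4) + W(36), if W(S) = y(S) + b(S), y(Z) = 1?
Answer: 517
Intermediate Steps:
b(l) = -7*l (b(l) = l*(-7) = -7*l)
W(S) = 1 - 7*S
-16*12*(-4) + W(36) = -16*12*(-4) + (1 - 7*36) = -192*(-4) + (1 - 252) = 768 - 251 = 517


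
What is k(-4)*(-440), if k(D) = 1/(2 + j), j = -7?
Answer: 88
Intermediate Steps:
k(D) = -⅕ (k(D) = 1/(2 - 7) = 1/(-5) = -⅕)
k(-4)*(-440) = -⅕*(-440) = 88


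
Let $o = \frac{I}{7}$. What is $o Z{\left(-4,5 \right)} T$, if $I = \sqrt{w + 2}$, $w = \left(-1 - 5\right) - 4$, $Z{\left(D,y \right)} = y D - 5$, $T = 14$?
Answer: $- 100 i \sqrt{2} \approx - 141.42 i$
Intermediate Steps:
$Z{\left(D,y \right)} = -5 + D y$ ($Z{\left(D,y \right)} = D y - 5 = -5 + D y$)
$w = -10$ ($w = -6 - 4 = -10$)
$I = 2 i \sqrt{2}$ ($I = \sqrt{-10 + 2} = \sqrt{-8} = 2 i \sqrt{2} \approx 2.8284 i$)
$o = \frac{2 i \sqrt{2}}{7} \approx 0.40406 i$
$o Z{\left(-4,5 \right)} T = \frac{2 i \sqrt{2}}{7} \left(-5 - 20\right) 14 = \frac{2 i \sqrt{2}}{7} \left(-25\right) 14 = - \frac{50 i \sqrt{2}}{7} \cdot 14 = - 100 i \sqrt{2}$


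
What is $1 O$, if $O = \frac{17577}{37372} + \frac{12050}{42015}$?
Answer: $\frac{237766051}{314036916} \approx 0.75713$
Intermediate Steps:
$O = \frac{237766051}{314036916}$ ($O = 17577 \cdot \frac{1}{37372} + 12050 \cdot \frac{1}{42015} = \frac{17577}{37372} + \frac{2410}{8403} = \frac{237766051}{314036916} \approx 0.75713$)
$1 O = 1 \cdot \frac{237766051}{314036916} = \frac{237766051}{314036916}$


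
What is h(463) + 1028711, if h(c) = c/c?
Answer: 1028712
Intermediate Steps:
h(c) = 1
h(463) + 1028711 = 1 + 1028711 = 1028712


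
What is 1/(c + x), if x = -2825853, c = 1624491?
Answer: -1/1201362 ≈ -8.3239e-7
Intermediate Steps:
1/(c + x) = 1/(1624491 - 2825853) = 1/(-1201362) = -1/1201362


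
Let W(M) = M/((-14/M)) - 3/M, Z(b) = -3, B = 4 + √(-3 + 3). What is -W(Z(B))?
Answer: -5/14 ≈ -0.35714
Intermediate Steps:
B = 4 (B = 4 + √0 = 4 + 0 = 4)
W(M) = -3/M - M²/14 (W(M) = M*(-M/14) - 3/M = -M²/14 - 3/M = -3/M - M²/14)
-W(Z(B)) = -(-42 - 1*(-3)³)/(14*(-3)) = -(-1)*(-42 - 1*(-27))/(14*3) = -(-1)*(-42 + 27)/(14*3) = -(-1)*(-15)/(14*3) = -1*5/14 = -5/14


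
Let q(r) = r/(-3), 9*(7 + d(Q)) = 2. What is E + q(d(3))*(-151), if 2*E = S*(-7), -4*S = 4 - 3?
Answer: -73499/216 ≈ -340.27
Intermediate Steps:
d(Q) = -61/9 (d(Q) = -7 + (⅑)*2 = -7 + 2/9 = -61/9)
S = -¼ (S = -(4 - 3)/4 = -¼*1 = -¼ ≈ -0.25000)
q(r) = -r/3 (q(r) = r*(-⅓) = -r/3)
E = 7/8 (E = (-¼*(-7))/2 = (½)*(7/4) = 7/8 ≈ 0.87500)
E + q(d(3))*(-151) = 7/8 - ⅓*(-61/9)*(-151) = 7/8 + (61/27)*(-151) = 7/8 - 9211/27 = -73499/216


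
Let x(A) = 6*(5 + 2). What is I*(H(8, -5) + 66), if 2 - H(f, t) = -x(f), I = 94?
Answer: 10340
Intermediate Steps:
x(A) = 42 (x(A) = 6*7 = 42)
H(f, t) = 44 (H(f, t) = 2 - (-1)*42 = 2 - 1*(-42) = 2 + 42 = 44)
I*(H(8, -5) + 66) = 94*(44 + 66) = 94*110 = 10340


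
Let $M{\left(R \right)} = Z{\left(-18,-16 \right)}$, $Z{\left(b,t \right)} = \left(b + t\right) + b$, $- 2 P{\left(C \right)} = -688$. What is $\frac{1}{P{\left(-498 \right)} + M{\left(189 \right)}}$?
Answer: $\frac{1}{292} \approx 0.0034247$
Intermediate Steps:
$P{\left(C \right)} = 344$ ($P{\left(C \right)} = \left(- \frac{1}{2}\right) \left(-688\right) = 344$)
$Z{\left(b,t \right)} = t + 2 b$
$M{\left(R \right)} = -52$ ($M{\left(R \right)} = -16 + 2 \left(-18\right) = -16 - 36 = -52$)
$\frac{1}{P{\left(-498 \right)} + M{\left(189 \right)}} = \frac{1}{344 - 52} = \frac{1}{292}$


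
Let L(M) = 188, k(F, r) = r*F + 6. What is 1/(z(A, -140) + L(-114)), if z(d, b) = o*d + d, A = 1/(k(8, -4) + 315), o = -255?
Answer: 289/54078 ≈ 0.0053441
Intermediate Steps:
k(F, r) = 6 + F*r (k(F, r) = F*r + 6 = 6 + F*r)
A = 1/289 (A = 1/((6 + 8*(-4)) + 315) = 1/((6 - 32) + 315) = 1/(-26 + 315) = 1/289 ≈ 0.0034602)
z(d, b) = -254*d (z(d, b) = -255*d + d = -254*d)
1/(z(A, -140) + L(-114)) = 1/(-254*1/289 + 188) = 1/(-254/289 + 188) = 1/(54078/289) = 289/54078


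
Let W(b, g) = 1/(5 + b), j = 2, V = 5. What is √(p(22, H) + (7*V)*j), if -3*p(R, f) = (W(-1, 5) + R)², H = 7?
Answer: I*√13683/12 ≈ 9.7479*I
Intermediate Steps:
p(R, f) = -(¼ + R)²/3 (p(R, f) = -(1/(5 - 1) + R)²/3 = -(1/4 + R)²/3 = -(¼ + R)²/3)
√(p(22, H) + (7*V)*j) = √(-(1 + 4*22)²/48 + (7*5)*2) = √(-(1 + 88)²/48 + 35*2) = √(-1/48*89² + 70) = √(-1/48*7921 + 70) = √(-7921/48 + 70) = √(-4561/48) = I*√13683/12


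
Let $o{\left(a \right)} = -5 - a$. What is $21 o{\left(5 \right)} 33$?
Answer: $-6930$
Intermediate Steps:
$21 o{\left(5 \right)} 33 = 21 \left(-5 - 5\right) 33 = 21 \left(-10\right) 33 = \left(-210\right) 33 = -6930$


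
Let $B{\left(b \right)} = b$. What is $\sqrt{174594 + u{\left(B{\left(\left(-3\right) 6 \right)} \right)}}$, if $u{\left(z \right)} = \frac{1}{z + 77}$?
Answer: $\frac{\sqrt{607761773}}{59} \approx 417.84$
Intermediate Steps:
$u{\left(z \right)} = \frac{1}{77 + z}$
$\sqrt{174594 + u{\left(B{\left(\left(-3\right) 6 \right)} \right)}} = \sqrt{174594 + \frac{1}{77 - 18}} = \sqrt{174594 + \frac{1}{59}} = \sqrt{\frac{10301047}{59}} = \frac{\sqrt{607761773}}{59}$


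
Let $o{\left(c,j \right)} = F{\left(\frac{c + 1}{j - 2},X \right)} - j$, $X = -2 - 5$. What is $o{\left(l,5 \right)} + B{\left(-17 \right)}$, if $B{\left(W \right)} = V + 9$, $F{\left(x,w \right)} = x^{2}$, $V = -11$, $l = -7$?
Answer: $-3$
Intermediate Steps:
$X = -7$ ($X = -2 - 5 = -7$)
$o{\left(c,j \right)} = - j + \frac{\left(1 + c\right)^{2}}{\left(-2 + j\right)^{2}}$ ($o{\left(c,j \right)} = \left(\frac{c + 1}{j - 2}\right)^{2} - j = \left(\frac{1 + c}{-2 + j}\right)^{2} - j = \frac{\left(1 + c\right)^{2}}{\left(-2 + j\right)^{2}} - j = - j + \frac{\left(1 + c\right)^{2}}{\left(-2 + j\right)^{2}}$)
$B{\left(W \right)} = -2$ ($B{\left(W \right)} = -11 + 9 = -2$)
$o{\left(l,5 \right)} + B{\left(-17 \right)} = \left(\left(-1\right) 5 + \frac{\left(1 - 7\right)^{2}}{\left(-2 + 5\right)^{2}}\right) - 2 = \left(-5 + \frac{\left(-6\right)^{2}}{9}\right) - 2 = \left(-5 + 36 \cdot \frac{1}{9}\right) - 2 = \left(-5 + 4\right) - 2 = -1 - 2 = -3$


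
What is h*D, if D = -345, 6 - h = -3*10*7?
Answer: -74520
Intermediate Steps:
h = 216 (h = 6 - (-3*10)*7 = 6 - (-30)*7 = 6 - 1*(-210) = 6 + 210 = 216)
h*D = 216*(-345) = -74520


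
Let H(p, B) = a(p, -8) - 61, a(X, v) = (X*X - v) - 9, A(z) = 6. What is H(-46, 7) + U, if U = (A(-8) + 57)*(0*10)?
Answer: 2054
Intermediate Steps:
a(X, v) = -9 + X² - v (a(X, v) = (X² - v) - 9 = -9 + X² - v)
H(p, B) = -62 + p² (H(p, B) = (-9 + p² - 1*(-8)) - 61 = (-9 + p² + 8) - 61 = (-1 + p²) - 61 = -62 + p²)
U = 0 (U = (6 + 57)*(0*10) = 63*0 = 0)
H(-46, 7) + U = (-62 + (-46)²) + 0 = (-62 + 2116) + 0 = 2054 + 0 = 2054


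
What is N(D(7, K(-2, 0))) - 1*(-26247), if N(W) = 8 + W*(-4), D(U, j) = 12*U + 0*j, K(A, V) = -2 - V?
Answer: 25919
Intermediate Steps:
D(U, j) = 12*U (D(U, j) = 12*U + 0 = 12*U)
N(W) = 8 - 4*W
N(D(7, K(-2, 0))) - 1*(-26247) = (8 - 48*7) - 1*(-26247) = (8 - 4*84) + 26247 = (8 - 336) + 26247 = -328 + 26247 = 25919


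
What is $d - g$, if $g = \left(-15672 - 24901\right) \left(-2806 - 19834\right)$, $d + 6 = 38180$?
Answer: $-918534546$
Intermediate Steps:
$d = 38174$ ($d = -6 + 38180 = 38174$)
$g = 918572720$ ($g = \left(-40573\right) \left(-22640\right) = 918572720$)
$d - g = 38174 - 918572720 = -918534546$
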